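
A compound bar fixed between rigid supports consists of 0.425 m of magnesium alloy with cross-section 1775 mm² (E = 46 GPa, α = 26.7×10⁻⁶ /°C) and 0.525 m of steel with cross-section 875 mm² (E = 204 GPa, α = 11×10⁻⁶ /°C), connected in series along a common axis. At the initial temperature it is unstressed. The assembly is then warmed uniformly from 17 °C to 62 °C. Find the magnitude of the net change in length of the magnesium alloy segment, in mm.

If the supports were absent, the total length change would be Σ αᵢΔT Lᵢ = 26.7×10⁻⁶×45×425 + 11×10⁻⁶×45×525 = 0.7705 mm.
Since the ends are fixed, an axial force P builds up, equal in every segment, with P · Σ Lᵢ/(AᵢEᵢ) = δ_free.
The series flexibility is Σ Lᵢ/(AᵢEᵢ) = 425/(1775×46×10³) + 525/(875×204×10³) = 8.146×10⁻⁶ mm/N.
P = 0.7705 / 8.146×10⁻⁶ = 94580 N = 94.58 kN, compressive.
For the magnesium alloy segment, free thermal change = 26.7×10⁻⁶×45×425 = 0.5106 mm and elastic change from P = 94580×425/(1775×46×10³) = 0.4923 mm; these oppose, so the net change is 0.0183 mm (segment lengthens).

|ΔL| ≈ 0.0183 mm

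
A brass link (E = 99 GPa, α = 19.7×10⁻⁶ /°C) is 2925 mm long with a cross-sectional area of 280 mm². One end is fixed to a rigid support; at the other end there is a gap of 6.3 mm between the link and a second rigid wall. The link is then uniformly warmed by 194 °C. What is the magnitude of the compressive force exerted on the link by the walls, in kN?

P ≈ 46.2 kN

Unrestrained expansion: δ_free = αΔT L = 19.7×10⁻⁶ × 194 × 2925 = 11.18 mm.
The gap closes (δ_free > 6.3 mm) and the wall then resists a further 11.18 − 6.3 = 4.879 mm of expansion.
Compatibility: PL/(AE) = 4.879 mm, so σ = P/A = E × (4.879/2925) = 165.1 MPa.
P = σA = 165.1 × 280 = 46.24 kN.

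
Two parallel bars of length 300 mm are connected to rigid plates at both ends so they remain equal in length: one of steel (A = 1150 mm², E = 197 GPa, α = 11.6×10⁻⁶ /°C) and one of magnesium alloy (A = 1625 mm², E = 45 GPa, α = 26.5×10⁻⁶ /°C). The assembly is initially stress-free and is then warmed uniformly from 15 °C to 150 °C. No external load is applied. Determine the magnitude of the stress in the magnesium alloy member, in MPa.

The magnesium alloy has the larger α, so on heating it would change length more than the steel if both were free. The rigid plates force a common final length, so the magnesium alloy is put into compression and the steel into tension, with equal and opposite forces P (no external load).
Compatibility of the two members (thermal + elastic change equal): (α₁ − α₂)ΔT = P·[1/(A₁E₁) + 1/(A₂E₂)].
|α₁ − α₂|·ΔT = 14.9×10⁻⁶ × 135 = 0.002011.
1/(A₁E₁) + 1/(A₂E₂) = 1/(1150×197×10³) + 1/(1625×45×10³) = 1.809×10⁻⁸ N⁻¹.
So P = 0.002011 / 1.809×10⁻⁸ = 111.2 kN.
σ_{magnesium alloy} = P/A₂ = 111200/1625 = 68.43 MPa, compressive.

σ ≈ 68.4 MPa (compressive)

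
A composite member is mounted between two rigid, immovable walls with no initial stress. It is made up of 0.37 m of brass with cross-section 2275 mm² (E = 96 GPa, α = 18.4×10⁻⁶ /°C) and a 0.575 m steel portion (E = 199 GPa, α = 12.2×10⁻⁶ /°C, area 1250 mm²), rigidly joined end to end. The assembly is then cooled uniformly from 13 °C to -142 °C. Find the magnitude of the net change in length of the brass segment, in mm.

Free thermal contraction of the whole bar: Σ αᵢΔT Lᵢ = 18.4×10⁻⁶×155×370 + 12.2×10⁻⁶×155×575 = 2.143 mm.
The rigid supports impose zero overall length change; the single axial force P common to all segments must satisfy P Σ Lᵢ/(AᵢEᵢ) = δ_free.
Σ Lᵢ/(AᵢEᵢ) = 370/(2275×96×10³) + 575/(1250×199×10³) = 4.006×10⁻⁶ mm/N.
P = 2.143 / 4.006×10⁻⁶ = 534900 N = 534.9 kN, tensile.
For the brass segment, free thermal change = 18.4×10⁻⁶×155×370 = 1.055 mm and elastic change from P = 534900×370/(2275×96×10³) = 0.9062 mm; these oppose, so the net change is 0.149 mm (segment shortens).

|ΔL| ≈ 0.149 mm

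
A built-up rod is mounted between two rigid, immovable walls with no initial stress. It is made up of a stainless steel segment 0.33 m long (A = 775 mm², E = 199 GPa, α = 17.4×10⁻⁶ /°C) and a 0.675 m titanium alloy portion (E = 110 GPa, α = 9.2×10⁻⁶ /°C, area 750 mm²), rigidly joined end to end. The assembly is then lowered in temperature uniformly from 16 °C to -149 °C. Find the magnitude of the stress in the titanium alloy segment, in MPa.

σ ≈ 255 MPa (tensile)

Free thermal contraction of the whole bar: Σ αᵢΔT Lᵢ = 17.4×10⁻⁶×165×330 + 9.2×10⁻⁶×165×675 = 1.972 mm.
The walls prevent any net length change, so an axial force P (same in every segment) develops. Compatibility: P · Σ Lᵢ/(AᵢEᵢ) = δ_free.
Σ Lᵢ/(AᵢEᵢ) = 330/(775×199×10³) + 675/(750×110×10³) = 1.032×10⁻⁵ mm/N.
So P = 1.972 / 1.032×10⁻⁵ = 191.1 kN, tensile.
σ_{titanium alloy} = P / A = 191100 / 750 = 254.8 MPa.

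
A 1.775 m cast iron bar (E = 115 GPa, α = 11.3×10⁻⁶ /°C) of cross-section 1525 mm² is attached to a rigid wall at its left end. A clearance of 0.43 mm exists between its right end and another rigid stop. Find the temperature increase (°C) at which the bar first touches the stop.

Contact occurs when the free expansion equals the gap: αΔT L = 0.43 mm.
ΔT = 0.43 / (11.3×10⁻⁶ × 1775) = 21.44 °C.

ΔT ≈ 21.4 °C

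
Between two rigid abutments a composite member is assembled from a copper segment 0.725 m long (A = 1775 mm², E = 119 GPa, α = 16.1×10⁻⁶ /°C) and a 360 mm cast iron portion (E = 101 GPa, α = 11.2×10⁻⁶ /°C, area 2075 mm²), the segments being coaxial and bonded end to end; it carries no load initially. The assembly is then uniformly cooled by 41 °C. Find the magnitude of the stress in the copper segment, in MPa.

σ ≈ 70.4 MPa (tensile)

With the walls removed the bar would change length by δ_free = Σ αᵢΔT Lᵢ = 16.1×10⁻⁶×41×725 + 11.2×10⁻⁶×41×360 = 0.6439 mm.
The rigid supports impose zero overall length change; the single axial force P common to all segments must satisfy P Σ Lᵢ/(AᵢEᵢ) = δ_free.
Σ Lᵢ/(AᵢEᵢ) = 725/(1775×119×10³) + 360/(2075×101×10³) = 5.15×10⁻⁶ mm/N.
P = 0.6439 / 5.15×10⁻⁶ = 125000 N = 125 kN, tensile.
σ_{copper} = P / A = 125000 / 1775 = 70.44 MPa.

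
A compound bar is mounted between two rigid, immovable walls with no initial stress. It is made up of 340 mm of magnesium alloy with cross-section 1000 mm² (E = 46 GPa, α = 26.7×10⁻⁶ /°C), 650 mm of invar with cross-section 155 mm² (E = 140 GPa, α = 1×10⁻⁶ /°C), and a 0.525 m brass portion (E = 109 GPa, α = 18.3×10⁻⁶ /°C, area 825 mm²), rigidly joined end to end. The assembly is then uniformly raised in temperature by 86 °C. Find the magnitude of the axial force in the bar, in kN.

If the supports were absent, the total length change would be Σ αᵢΔT Lᵢ = 26.7×10⁻⁶×86×340 + 1×10⁻⁶×86×650 + 18.3×10⁻⁶×86×525 = 1.663 mm.
The rigid supports impose zero overall length change; the single axial force P common to all segments must satisfy P Σ Lᵢ/(AᵢEᵢ) = δ_free.
The series flexibility is Σ Lᵢ/(AᵢEᵢ) = 340/(1000×46×10³) + 650/(155×140×10³) + 525/(825×109×10³) = 4.318×10⁻⁵ mm/N.
Hence P = δ_free / Σ(L/AE) = 1.663/4.318×10⁻⁵ = 38.51 kN (compressive).

P ≈ 38.5 kN (compressive)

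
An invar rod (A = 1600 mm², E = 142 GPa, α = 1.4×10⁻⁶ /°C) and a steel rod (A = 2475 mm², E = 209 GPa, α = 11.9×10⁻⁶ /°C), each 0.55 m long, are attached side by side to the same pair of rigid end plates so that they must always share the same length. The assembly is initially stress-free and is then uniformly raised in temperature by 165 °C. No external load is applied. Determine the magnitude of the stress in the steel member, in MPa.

σ ≈ 111 MPa (compressive)

Both members must finish at the same length. With the larger α, the steel tends to over-expand; the plates restrain it, putting the steel in compression and the invar in tension. With no external load the two internal forces are equal and opposite, magnitude P.
Equating the net (thermal + elastic) strains gives |α₁ − α₂|·ΔT = P·[1/(A₁E₁) + 1/(A₂E₂)].
|α₁ − α₂|·ΔT = 10.5×10⁻⁶ × 165 = 0.001732.
1/(A₁E₁) + 1/(A₂E₂) = 1/(1600×142×10³) + 1/(2475×209×10³) = 6.335×10⁻⁹ N⁻¹.
P = 0.001732 / 6.335×10⁻⁹ = 273500 N = 273.5 kN.
σ_{steel} = P/A₂ = 273500/2475 = 110.5 MPa, compressive.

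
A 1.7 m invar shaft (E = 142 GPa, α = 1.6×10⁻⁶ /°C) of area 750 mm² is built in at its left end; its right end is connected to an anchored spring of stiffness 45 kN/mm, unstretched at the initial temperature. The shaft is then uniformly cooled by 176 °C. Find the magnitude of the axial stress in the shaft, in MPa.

σ ≈ 16.7 MPa (tensile)

Free thermal contraction: δ_free = αΔT L = 1.6×10⁻⁶ × 176 × 1700 = 0.4787 mm.
Let P be the tensile force in the spring. The shaft extends elastically by PL/(AE) and the spring stretches by P/k; together these equal δ_free.
P [ L/(AE) + 1/k ] = δ_free → P [ 1700/(750×142×10³) + 1/(45×10³) ] = 0.4787.
P = 0.4787 / 3.818×10⁻⁵ = 12540 N.
σ = P/A = 12540/750 = 16.72 MPa.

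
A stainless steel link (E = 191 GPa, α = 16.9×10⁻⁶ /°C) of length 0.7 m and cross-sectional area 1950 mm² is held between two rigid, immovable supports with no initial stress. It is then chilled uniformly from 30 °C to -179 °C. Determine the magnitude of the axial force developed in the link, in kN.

The ends cannot move, so σ = EαΔT = 191×10³ × 16.9×10⁻⁶ × 209 = 674.6 MPa.
Then P = σA = 674.6 × 1950 mm² = 1316 kN, tensile.

P ≈ 1320 kN (tensile)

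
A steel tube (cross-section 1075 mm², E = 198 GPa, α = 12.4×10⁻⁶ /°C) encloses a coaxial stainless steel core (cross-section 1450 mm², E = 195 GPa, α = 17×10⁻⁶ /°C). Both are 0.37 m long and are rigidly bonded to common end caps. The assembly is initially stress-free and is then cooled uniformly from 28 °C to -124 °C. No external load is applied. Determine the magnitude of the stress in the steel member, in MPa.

σ ≈ 79 MPa (compressive)

Equilibrium of a rigid end plate with no external load gives equal and opposite internal forces ±P in the two members. Since α_{stainless steel} > α_{steel}, cooling drives the stainless steel into tension and the steel into compression.
Equating the net (thermal + elastic) strains gives |α₁ − α₂|·ΔT = P·[1/(A₁E₁) + 1/(A₂E₂)].
|α₁ − α₂|·ΔT = 4.6×10⁻⁶ × 152 = 0.0006992.
1/(A₁E₁) + 1/(A₂E₂) = 1/(1075×198×10³) + 1/(1450×195×10³) = 8.235×10⁻⁹ N⁻¹.
P = 0.0006992 / 8.235×10⁻⁹ = 84910 N = 84.91 kN.
σ_{steel} = P/A₁ = 84910/1075 = 78.98 MPa, compressive.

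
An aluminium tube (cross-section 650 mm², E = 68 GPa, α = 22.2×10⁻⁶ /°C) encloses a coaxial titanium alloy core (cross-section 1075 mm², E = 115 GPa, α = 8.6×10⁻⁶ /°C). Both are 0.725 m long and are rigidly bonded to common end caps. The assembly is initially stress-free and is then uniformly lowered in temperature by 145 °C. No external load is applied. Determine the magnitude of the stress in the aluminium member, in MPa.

Both members must finish at the same length. With the larger α, the aluminium tends to over-contract; the plates restrain it, putting the aluminium in tension and the titanium alloy in compression. With no external load the two internal forces are equal and opposite, magnitude P.
Equating the net (thermal + elastic) strains gives |α₁ − α₂|·ΔT = P·[1/(A₁E₁) + 1/(A₂E₂)].
|α₁ − α₂|·ΔT = 13.6×10⁻⁶ × 145 = 0.001972.
1/(A₁E₁) + 1/(A₂E₂) = 1/(650×68×10³) + 1/(1075×115×10³) = 3.071×10⁻⁸ N⁻¹.
So P = 0.001972 / 3.071×10⁻⁸ = 64.21 kN.
σ_{aluminium} = P/A₁ = 64210/650 = 98.78 MPa, tensile.

σ ≈ 98.8 MPa (tensile)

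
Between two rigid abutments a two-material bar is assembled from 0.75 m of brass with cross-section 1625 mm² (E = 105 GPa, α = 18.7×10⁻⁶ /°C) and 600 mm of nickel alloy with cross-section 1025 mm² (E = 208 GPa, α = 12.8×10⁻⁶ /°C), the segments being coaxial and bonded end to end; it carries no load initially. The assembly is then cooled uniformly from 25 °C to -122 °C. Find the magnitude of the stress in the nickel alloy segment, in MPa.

With the walls removed the bar would change length by δ_free = Σ αᵢΔT Lᵢ = 18.7×10⁻⁶×147×750 + 12.8×10⁻⁶×147×600 = 3.191 mm.
The walls prevent any net length change, so an axial force P (same in every segment) develops. Compatibility: P · Σ Lᵢ/(AᵢEᵢ) = δ_free.
Σ Lᵢ/(AᵢEᵢ) = 750/(1625×105×10³) + 600/(1025×208×10³) = 7.21×10⁻⁶ mm/N.
Hence P = δ_free / Σ(L/AE) = 3.191/7.21×10⁻⁶ = 442.5 kN (tensile).
σ_{nickel alloy} = P / A = 442500 / 1025 = 431.7 MPa.

σ ≈ 432 MPa (tensile)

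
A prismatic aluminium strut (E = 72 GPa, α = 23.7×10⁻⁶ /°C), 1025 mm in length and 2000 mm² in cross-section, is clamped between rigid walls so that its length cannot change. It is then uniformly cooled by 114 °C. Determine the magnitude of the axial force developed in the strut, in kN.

The ends cannot move, so σ = EαΔT = 72×10³ × 23.7×10⁻⁶ × 114 = 194.5 MPa.
P = AEαΔT = 2000 × 72×10³ × 23.7×10⁻⁶ × 114 = 389.1 kN (tensile).

P ≈ 389 kN (tensile)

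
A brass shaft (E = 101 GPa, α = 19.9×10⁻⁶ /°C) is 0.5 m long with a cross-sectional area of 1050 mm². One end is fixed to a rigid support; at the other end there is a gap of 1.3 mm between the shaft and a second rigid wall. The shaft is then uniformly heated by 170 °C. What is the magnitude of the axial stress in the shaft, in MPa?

σ ≈ 79.1 MPa (compressive)

Free thermal elongation = αΔT L = 19.9×10⁻⁶ × 170 × 500 = 1.691 mm.
After closing the 1.3 mm clearance, 1.691 − 1.3 = 0.3915 mm of expansion remains to be suppressed by the wall.
Compatibility: PL/(AE) = 0.3915 mm, so σ = P/A = E × (0.3915/500) = 79.08 MPa.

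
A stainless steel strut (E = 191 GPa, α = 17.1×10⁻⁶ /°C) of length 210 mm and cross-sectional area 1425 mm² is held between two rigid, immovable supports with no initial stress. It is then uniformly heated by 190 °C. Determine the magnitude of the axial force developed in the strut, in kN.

With zero net strain, σ = E·αΔT = 191 GPa × 17.1×10⁻⁶ × 190 = 620.6 MPa.
P = AEαΔT = 1425 × 191×10³ × 17.1×10⁻⁶ × 190 = 884.3 kN (compressive).

P ≈ 884 kN (compressive)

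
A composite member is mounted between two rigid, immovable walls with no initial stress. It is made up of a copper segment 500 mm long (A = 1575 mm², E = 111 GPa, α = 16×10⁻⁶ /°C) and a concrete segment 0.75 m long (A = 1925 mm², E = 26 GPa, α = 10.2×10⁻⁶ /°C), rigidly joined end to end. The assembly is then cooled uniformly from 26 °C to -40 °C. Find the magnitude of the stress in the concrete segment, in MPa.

σ ≈ 30.1 MPa (tensile)

With the walls removed the bar would change length by δ_free = Σ αᵢΔT Lᵢ = 16×10⁻⁶×66×500 + 10.2×10⁻⁶×66×750 = 1.033 mm.
The rigid supports impose zero overall length change; the single axial force P common to all segments must satisfy P Σ Lᵢ/(AᵢEᵢ) = δ_free.
The series flexibility is Σ Lᵢ/(AᵢEᵢ) = 500/(1575×111×10³) + 750/(1925×26×10³) = 1.785×10⁻⁵ mm/N.
Hence P = δ_free / Σ(L/AE) = 1.033/1.785×10⁻⁵ = 57.88 kN (tensile).
σ_{concrete} = P / A = 57880 / 1925 = 30.07 MPa.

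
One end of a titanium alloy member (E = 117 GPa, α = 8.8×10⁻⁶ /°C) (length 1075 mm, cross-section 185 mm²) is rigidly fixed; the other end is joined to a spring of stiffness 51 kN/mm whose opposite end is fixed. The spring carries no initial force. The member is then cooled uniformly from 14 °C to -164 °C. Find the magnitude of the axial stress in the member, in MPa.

σ ≈ 131 MPa (tensile)

If the spring were absent the member would shorten by αΔT L = 8.8×10⁻⁶ × 178 × 1075 = 1.684 mm.
Let P be the tensile force in the spring. The member extends elastically by PL/(AE) and the spring stretches by P/k; together these equal δ_free.
So P = δ_free / [L/(AE) + 1/k] = 1.684 / [ 1075/(185×117×10³) + 1/(51×10³) ].
P = 1.684 / 6.927×10⁻⁵ = 24310 N.
σ = P/A = 24310/185 = 131.4 MPa.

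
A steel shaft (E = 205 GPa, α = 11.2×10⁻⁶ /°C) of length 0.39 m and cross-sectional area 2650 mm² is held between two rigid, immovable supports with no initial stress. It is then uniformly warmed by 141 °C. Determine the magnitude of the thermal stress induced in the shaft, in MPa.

σ ≈ 324 MPa (compressive)

The supports are rigid, so the total axial strain is zero. The restrained thermal strain is ε = αΔT = 11.2×10⁻⁶ × 141 = 1579.2×10⁻⁶.
σ = EαΔT = 205×10³ × 11.2×10⁻⁶ × 141 = 323.7 MPa (compressive; the shaft is trying to expand).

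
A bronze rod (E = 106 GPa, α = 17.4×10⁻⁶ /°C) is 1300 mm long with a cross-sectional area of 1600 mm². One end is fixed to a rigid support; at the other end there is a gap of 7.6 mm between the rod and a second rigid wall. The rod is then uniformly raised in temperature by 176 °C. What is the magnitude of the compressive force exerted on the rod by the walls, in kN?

If the wall were absent the rod would grow by αΔT L = 17.4×10⁻⁶ × 176 × 1300 = 3.981 mm.
Since δ_free = 3.98 mm is less than the 7.6 mm gap, the rod never touches the wall. No axial force develops.

P ≈ 0 kN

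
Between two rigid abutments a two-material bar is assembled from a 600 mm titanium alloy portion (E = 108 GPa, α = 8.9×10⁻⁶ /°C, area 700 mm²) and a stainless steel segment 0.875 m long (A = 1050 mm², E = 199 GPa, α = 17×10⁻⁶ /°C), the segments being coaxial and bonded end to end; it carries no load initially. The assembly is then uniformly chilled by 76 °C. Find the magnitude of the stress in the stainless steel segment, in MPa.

σ ≈ 121 MPa (tensile)

If the supports were absent, the total length change would be Σ αᵢΔT Lᵢ = 8.9×10⁻⁶×76×600 + 17×10⁻⁶×76×875 = 1.536 mm.
The walls prevent any net length change, so an axial force P (same in every segment) develops. Compatibility: P · Σ Lᵢ/(AᵢEᵢ) = δ_free.
The series flexibility is Σ Lᵢ/(AᵢEᵢ) = 600/(700×108×10³) + 875/(1050×199×10³) = 1.212×10⁻⁵ mm/N.
Hence P = δ_free / Σ(L/AE) = 1.536/1.212×10⁻⁵ = 126.7 kN (tensile).
σ_{stainless steel} = P / A = 126700 / 1050 = 120.7 MPa.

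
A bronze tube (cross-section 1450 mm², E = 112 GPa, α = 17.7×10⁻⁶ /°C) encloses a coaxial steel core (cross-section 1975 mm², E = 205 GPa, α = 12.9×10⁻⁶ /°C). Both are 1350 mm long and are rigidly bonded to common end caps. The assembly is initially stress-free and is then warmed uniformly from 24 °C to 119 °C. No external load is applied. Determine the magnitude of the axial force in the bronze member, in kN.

P ≈ 52.9 kN (compressive in the bronze)

Both members must finish at the same length. With the larger α, the bronze tends to over-expand; the plates restrain it, putting the bronze in compression and the steel in tension. With no external load the two internal forces are equal and opposite, magnitude P.
Setting the final lengths equal and cancelling L: (α₁ − α₂)ΔT = P/(A₁E₁) + P/(A₂E₂).
|α₁ − α₂|·ΔT = 4.8×10⁻⁶ × 95 = 0.000456.
1/(A₁E₁) + 1/(A₂E₂) = 1/(1450×112×10³) + 1/(1975×205×10³) = 8.628×10⁻⁹ N⁻¹.
P = 0.000456 / 8.628×10⁻⁹ = 52850 N = 52.85 kN.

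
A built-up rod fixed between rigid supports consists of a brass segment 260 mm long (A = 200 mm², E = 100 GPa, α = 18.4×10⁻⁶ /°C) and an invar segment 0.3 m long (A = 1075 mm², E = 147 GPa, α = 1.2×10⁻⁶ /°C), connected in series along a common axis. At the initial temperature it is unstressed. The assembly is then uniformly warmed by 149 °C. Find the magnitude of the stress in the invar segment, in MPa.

σ ≈ 47.9 MPa (compressive)

With the walls removed the bar would change length by δ_free = Σ αᵢΔT Lᵢ = 18.4×10⁻⁶×149×260 + 1.2×10⁻⁶×149×300 = 0.7665 mm.
The rigid supports impose zero overall length change; the single axial force P common to all segments must satisfy P Σ Lᵢ/(AᵢEᵢ) = δ_free.
Σ Lᵢ/(AᵢEᵢ) = 260/(200×100×10³) + 300/(1075×147×10³) = 1.49×10⁻⁵ mm/N.
Hence P = δ_free / Σ(L/AE) = 0.7665/1.49×10⁻⁵ = 51.45 kN (compressive).
σ_{invar} = P / A = 51450 / 1075 = 47.86 MPa.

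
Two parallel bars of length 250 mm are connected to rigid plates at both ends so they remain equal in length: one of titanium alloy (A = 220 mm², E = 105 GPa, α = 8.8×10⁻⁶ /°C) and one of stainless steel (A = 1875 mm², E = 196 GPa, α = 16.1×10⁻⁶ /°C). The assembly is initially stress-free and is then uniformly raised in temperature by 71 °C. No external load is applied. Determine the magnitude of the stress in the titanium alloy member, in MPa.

Equilibrium of a rigid end plate with no external load gives equal and opposite internal forces ±P in the two members. Since α_{stainless steel} > α_{titanium alloy}, heating drives the stainless steel into compression and the titanium alloy into tension.
Compatibility of the two members (thermal + elastic change equal): (α₁ − α₂)ΔT = P·[1/(A₁E₁) + 1/(A₂E₂)].
|α₁ − α₂|·ΔT = 7.3×10⁻⁶ × 71 = 0.0005183.
1/(A₁E₁) + 1/(A₂E₂) = 1/(220×105×10³) + 1/(1875×196×10³) = 4.601×10⁻⁸ N⁻¹.
So P = 0.0005183 / 4.601×10⁻⁸ = 11.26 kN.
σ_{titanium alloy} = P/A₁ = 11260/220 = 51.2 MPa, tensile.

σ ≈ 51.2 MPa (tensile)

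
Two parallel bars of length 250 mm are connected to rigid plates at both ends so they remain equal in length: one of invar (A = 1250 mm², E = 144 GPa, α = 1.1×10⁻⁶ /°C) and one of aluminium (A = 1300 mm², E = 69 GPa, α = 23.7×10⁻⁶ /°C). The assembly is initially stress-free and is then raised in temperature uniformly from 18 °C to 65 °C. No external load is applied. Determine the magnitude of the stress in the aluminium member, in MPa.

σ ≈ 48.9 MPa (compressive)

The aluminium has the larger α, so on heating it would change length more than the invar if both were free. The rigid plates force a common final length, so the aluminium is put into compression and the invar into tension, with equal and opposite forces P (no external load).
Setting the final lengths equal and cancelling L: (α₁ − α₂)ΔT = P/(A₁E₁) + P/(A₂E₂).
|α₁ − α₂|·ΔT = 22.6×10⁻⁶ × 47 = 0.001062.
1/(A₁E₁) + 1/(A₂E₂) = 1/(1250×144×10³) + 1/(1300×69×10³) = 1.67×10⁻⁸ N⁻¹.
P = 0.001062 / 1.67×10⁻⁸ = 63590 N = 63.59 kN.
σ_{aluminium} = P/A₂ = 63590/1300 = 48.92 MPa, compressive.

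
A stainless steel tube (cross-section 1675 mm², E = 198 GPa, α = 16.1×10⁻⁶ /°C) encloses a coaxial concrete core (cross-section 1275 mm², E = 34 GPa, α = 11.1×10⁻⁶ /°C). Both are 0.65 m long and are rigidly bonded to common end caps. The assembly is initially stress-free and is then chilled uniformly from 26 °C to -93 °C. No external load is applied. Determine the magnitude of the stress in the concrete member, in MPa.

σ ≈ 17.9 MPa (compressive)

The stainless steel has the larger α, so on cooling it would change length more than the concrete if both were free. The rigid plates force a common final length, so the stainless steel is put into tension and the concrete into compression, with equal and opposite forces P (no external load).
Setting the final lengths equal and cancelling L: (α₁ − α₂)ΔT = P/(A₁E₁) + P/(A₂E₂).
|α₁ − α₂|·ΔT = 5×10⁻⁶ × 119 = 0.000595.
1/(A₁E₁) + 1/(A₂E₂) = 1/(1675×198×10³) + 1/(1275×34×10³) = 2.608×10⁻⁸ N⁻¹.
So P = 0.000595 / 2.608×10⁻⁸ = 22.81 kN.
σ_{concrete} = P/A₂ = 22810/1275 = 17.89 MPa, compressive.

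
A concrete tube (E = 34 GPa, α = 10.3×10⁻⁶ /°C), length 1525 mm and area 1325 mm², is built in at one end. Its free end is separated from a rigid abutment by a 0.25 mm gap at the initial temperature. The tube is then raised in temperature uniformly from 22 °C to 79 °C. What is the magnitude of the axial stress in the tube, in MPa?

If the wall were absent the tube would grow by αΔT L = 10.3×10⁻⁶ × 57 × 1525 = 0.8953 mm.
This exceeds the 0.25 mm gap, so the wall pushes back. The portion of expansion that must be recovered elastically is δ_free − gap = 0.8953 − 0.25 = 0.6453 mm.
Compatibility: PL/(AE) = 0.6453 mm, so σ = P/A = E × (0.6453/1525) = 14.39 MPa.

σ ≈ 14.4 MPa (compressive)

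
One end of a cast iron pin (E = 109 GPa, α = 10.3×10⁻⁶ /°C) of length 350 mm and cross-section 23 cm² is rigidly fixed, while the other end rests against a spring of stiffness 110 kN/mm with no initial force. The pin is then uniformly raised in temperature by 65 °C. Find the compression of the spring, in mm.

δ ≈ 0.203 mm

Free thermal expansion: δ_free = αΔT L = 10.3×10⁻⁶ × 65 × 350 = 0.2343 mm.
With a force P in the spring, the elastic change of the pin is PL/(AE) and that of the spring is P/k; compatibility requires their sum to equal δ_free.
So P = δ_free / [L/(AE) + 1/k] = 0.2343 / [ 350/(2300×109×10³) + 1/(110×10³) ].
P = 0.2343 / 1.049×10⁻⁵ = 22340 N.
Spring compression = P/k = 22340/(110×10³) = 0.2031 mm.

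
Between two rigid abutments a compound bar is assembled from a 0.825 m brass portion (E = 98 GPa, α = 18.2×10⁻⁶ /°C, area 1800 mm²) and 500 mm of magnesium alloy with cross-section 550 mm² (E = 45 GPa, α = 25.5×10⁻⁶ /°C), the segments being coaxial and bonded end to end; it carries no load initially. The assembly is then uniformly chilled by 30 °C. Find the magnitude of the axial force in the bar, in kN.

With the walls removed the bar would change length by δ_free = Σ αᵢΔT Lᵢ = 18.2×10⁻⁶×30×825 + 25.5×10⁻⁶×30×500 = 0.8329 mm.
The walls prevent any net length change, so an axial force P (same in every segment) develops. Compatibility: P · Σ Lᵢ/(AᵢEᵢ) = δ_free.
Σ Lᵢ/(AᵢEᵢ) = 825/(1800×98×10³) + 500/(550×45×10³) = 2.488×10⁻⁵ mm/N.
Hence P = δ_free / Σ(L/AE) = 0.8329/2.488×10⁻⁵ = 33.48 kN (tensile).

P ≈ 33.5 kN (tensile)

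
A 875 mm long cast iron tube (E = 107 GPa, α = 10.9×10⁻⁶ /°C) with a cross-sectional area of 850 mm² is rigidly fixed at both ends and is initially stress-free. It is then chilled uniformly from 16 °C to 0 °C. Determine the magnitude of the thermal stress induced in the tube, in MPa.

σ ≈ 18.7 MPa (tensile)

With length fixed, the mechanical strain must cancel the thermal strain αΔT = 10.9×10⁻⁶ × 16 = 174.4×10⁻⁶.
σ = EαΔT = 107×10³ × 10.9×10⁻⁶ × 16 = 18.66 MPa (tensile; the tube is trying to contract).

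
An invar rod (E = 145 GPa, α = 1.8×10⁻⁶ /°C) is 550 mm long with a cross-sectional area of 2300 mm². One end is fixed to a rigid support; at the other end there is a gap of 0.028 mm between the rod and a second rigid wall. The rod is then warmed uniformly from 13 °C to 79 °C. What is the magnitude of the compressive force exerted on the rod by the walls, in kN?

Unrestrained expansion: δ_free = αΔT L = 1.8×10⁻⁶ × 66 × 550 = 0.06534 mm.
This exceeds the 0.028 mm gap, so the wall pushes back. The portion of expansion that must be recovered elastically is δ_free − gap = 0.06534 − 0.028 = 0.03734 mm.
That suppressed elongation corresponds to σ = E·Δ/L = 145×10³ × 0.03734/550 = 9.844 MPa.
P = σA = 9.844 × 2300 = 22.64 kN.

P ≈ 22.6 kN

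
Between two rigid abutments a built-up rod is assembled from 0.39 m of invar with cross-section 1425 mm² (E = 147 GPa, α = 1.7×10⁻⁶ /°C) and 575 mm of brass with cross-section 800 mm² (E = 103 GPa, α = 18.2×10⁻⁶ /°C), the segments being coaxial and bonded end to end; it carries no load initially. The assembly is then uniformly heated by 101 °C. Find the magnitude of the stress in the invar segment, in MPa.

Free thermal expansion of the whole bar: Σ αᵢΔT Lᵢ = 1.7×10⁻⁶×101×390 + 18.2×10⁻⁶×101×575 = 1.124 mm.
Since the ends are fixed, an axial force P builds up, equal in every segment, with P · Σ Lᵢ/(AᵢEᵢ) = δ_free.
Σ Lᵢ/(AᵢEᵢ) = 390/(1425×147×10³) + 575/(800×103×10³) = 8.84×10⁻⁶ mm/N.
P = 1.124 / 8.84×10⁻⁶ = 127100 N = 127.1 kN, compressive.
σ_{invar} = P / A = 127100 / 1425 = 89.22 MPa.

σ ≈ 89.2 MPa (compressive)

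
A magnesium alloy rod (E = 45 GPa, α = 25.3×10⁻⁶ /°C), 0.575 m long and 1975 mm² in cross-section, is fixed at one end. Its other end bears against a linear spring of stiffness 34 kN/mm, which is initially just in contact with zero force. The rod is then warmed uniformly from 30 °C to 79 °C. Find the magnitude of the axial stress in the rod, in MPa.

If the spring were absent the rod would lengthen by αΔT L = 25.3×10⁻⁶ × 49 × 575 = 0.7128 mm.
Let P be the compressive force at the spring. The rod shortens elastically by PL/(AE) and the spring compresses by P/k; together these equal δ_free.
So P = δ_free / [L/(AE) + 1/k] = 0.7128 / [ 575/(1975×45×10³) + 1/(34×10³) ].
P = 0.7128 / 3.588×10⁻⁵ = 19870 N.
σ = P/A = 19870/1975 = 10.06 MPa.

σ ≈ 10.1 MPa (compressive)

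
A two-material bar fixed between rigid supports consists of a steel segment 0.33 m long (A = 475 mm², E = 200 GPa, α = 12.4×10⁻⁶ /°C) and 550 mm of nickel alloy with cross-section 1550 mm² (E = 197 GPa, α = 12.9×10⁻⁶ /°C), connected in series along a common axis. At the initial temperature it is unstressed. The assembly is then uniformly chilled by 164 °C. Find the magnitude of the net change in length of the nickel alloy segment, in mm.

|ΔL| ≈ 0.537 mm

With the walls removed the bar would change length by δ_free = Σ αᵢΔT Lᵢ = 12.4×10⁻⁶×164×330 + 12.9×10⁻⁶×164×550 = 1.835 mm.
The rigid supports impose zero overall length change; the single axial force P common to all segments must satisfy P Σ Lᵢ/(AᵢEᵢ) = δ_free.
The series flexibility is Σ Lᵢ/(AᵢEᵢ) = 330/(475×200×10³) + 550/(1550×197×10³) = 5.275×10⁻⁶ mm/N.
So P = 1.835 / 5.275×10⁻⁶ = 347.8 kN, tensile.
For the nickel alloy segment, free thermal change = 12.9×10⁻⁶×164×550 = 1.164 mm and elastic change from P = 347800×550/(1550×197×10³) = 0.6265 mm; these oppose, so the net change is 0.537 mm (segment shortens).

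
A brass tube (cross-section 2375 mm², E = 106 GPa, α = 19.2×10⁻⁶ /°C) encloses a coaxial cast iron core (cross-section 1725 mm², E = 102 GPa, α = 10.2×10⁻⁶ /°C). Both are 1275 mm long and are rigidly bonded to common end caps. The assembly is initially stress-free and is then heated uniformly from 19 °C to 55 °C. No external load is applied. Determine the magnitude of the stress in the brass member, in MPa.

σ ≈ 14.1 MPa (compressive)

Both members must finish at the same length. With the larger α, the brass tends to over-expand; the plates restrain it, putting the brass in compression and the cast iron in tension. With no external load the two internal forces are equal and opposite, magnitude P.
Compatibility of the two members (thermal + elastic change equal): (α₁ − α₂)ΔT = P·[1/(A₁E₁) + 1/(A₂E₂)].
|α₁ − α₂|·ΔT = 9×10⁻⁶ × 36 = 0.000324.
1/(A₁E₁) + 1/(A₂E₂) = 1/(2375×106×10³) + 1/(1725×102×10³) = 9.656×10⁻⁹ N⁻¹.
P = 0.000324 / 9.656×10⁻⁹ = 33560 N = 33.56 kN.
σ_{brass} = P/A₁ = 33560/2375 = 14.13 MPa, compressive.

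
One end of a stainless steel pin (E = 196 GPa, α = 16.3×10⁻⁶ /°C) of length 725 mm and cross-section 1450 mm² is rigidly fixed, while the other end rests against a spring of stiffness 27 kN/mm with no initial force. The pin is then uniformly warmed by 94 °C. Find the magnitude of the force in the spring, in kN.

If the spring were absent the pin would lengthen by αΔT L = 16.3×10⁻⁶ × 94 × 725 = 1.111 mm.
Let P be the compressive force at the spring. The pin shortens elastically by PL/(AE) and the spring compresses by P/k; together these equal δ_free.
So P = δ_free / [L/(AE) + 1/k] = 1.111 / [ 725/(1450×196×10³) + 1/(27×10³) ].
P = 1.111 / 3.959×10⁻⁵ = 28060 N.

P ≈ 28.1 kN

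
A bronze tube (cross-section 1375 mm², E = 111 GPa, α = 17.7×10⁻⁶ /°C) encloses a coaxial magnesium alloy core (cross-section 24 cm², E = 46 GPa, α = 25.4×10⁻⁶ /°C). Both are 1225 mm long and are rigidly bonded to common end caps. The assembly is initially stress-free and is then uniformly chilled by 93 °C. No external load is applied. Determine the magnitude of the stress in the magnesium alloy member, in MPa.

σ ≈ 19.1 MPa (tensile)

Equilibrium of a rigid end plate with no external load gives equal and opposite internal forces ±P in the two members. Since α_{magnesium alloy} > α_{bronze}, cooling drives the magnesium alloy into tension and the bronze into compression.
Setting the final lengths equal and cancelling L: (α₁ − α₂)ΔT = P/(A₁E₁) + P/(A₂E₂).
|α₁ − α₂|·ΔT = 7.7×10⁻⁶ × 93 = 0.0007161.
1/(A₁E₁) + 1/(A₂E₂) = 1/(1375×111×10³) + 1/(2400×46×10³) = 1.561×10⁻⁸ N⁻¹.
P = 0.0007161 / 1.561×10⁻⁸ = 45870 N = 45.87 kN.
σ_{magnesium alloy} = P/A₂ = 45870/2400 = 19.11 MPa, tensile.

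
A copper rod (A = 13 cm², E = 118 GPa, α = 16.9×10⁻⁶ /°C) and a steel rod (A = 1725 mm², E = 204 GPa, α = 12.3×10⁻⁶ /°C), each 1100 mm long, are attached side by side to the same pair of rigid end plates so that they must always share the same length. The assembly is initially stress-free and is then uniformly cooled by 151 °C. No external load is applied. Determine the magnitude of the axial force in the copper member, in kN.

Both members must finish at the same length. With the larger α, the copper tends to over-contract; the plates restrain it, putting the copper in tension and the steel in compression. With no external load the two internal forces are equal and opposite, magnitude P.
Setting the final lengths equal and cancelling L: (α₁ − α₂)ΔT = P/(A₁E₁) + P/(A₂E₂).
|α₁ − α₂|·ΔT = 4.6×10⁻⁶ × 151 = 0.0006946.
1/(A₁E₁) + 1/(A₂E₂) = 1/(1300×118×10³) + 1/(1725×204×10³) = 9.361×10⁻⁹ N⁻¹.
So P = 0.0006946 / 9.361×10⁻⁹ = 74.2 kN.

P ≈ 74.2 kN (tensile in the copper)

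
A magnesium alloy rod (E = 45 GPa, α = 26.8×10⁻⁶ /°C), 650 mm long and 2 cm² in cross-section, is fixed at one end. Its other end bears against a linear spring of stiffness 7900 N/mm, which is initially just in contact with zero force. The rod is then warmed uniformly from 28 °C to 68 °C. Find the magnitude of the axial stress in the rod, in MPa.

Free thermal expansion: δ_free = αΔT L = 26.8×10⁻⁶ × 40 × 650 = 0.6968 mm.
With a force P in the spring, the elastic change of the rod is PL/(AE) and that of the spring is P/k; compatibility requires their sum to equal δ_free.
P [ L/(AE) + 1/k ] = δ_free → P [ 650/(200×45×10³) + 1/(7900) ] = 0.6968.
P = 0.6968 / 0.0001988 = 3505 N.
σ = P/A = 3505/200 = 17.52 MPa.

σ ≈ 17.5 MPa (compressive)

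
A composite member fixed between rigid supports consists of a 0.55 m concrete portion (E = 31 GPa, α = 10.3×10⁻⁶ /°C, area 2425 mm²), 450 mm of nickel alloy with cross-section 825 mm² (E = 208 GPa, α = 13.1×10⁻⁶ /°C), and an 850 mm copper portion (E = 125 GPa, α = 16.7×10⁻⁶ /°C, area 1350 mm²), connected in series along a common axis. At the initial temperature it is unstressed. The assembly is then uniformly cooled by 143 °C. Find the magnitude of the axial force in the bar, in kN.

If the supports were absent, the total length change would be Σ αᵢΔT Lᵢ = 10.3×10⁻⁶×143×550 + 13.1×10⁻⁶×143×450 + 16.7×10⁻⁶×143×850 = 3.683 mm.
The rigid supports impose zero overall length change; the single axial force P common to all segments must satisfy P Σ Lᵢ/(AᵢEᵢ) = δ_free.
Σ Lᵢ/(AᵢEᵢ) = 550/(2425×31×10³) + 450/(825×208×10³) + 850/(1350×125×10³) = 1.498×10⁻⁵ mm/N.
Hence P = δ_free / Σ(L/AE) = 3.683/1.498×10⁻⁵ = 245.9 kN (tensile).

P ≈ 246 kN (tensile)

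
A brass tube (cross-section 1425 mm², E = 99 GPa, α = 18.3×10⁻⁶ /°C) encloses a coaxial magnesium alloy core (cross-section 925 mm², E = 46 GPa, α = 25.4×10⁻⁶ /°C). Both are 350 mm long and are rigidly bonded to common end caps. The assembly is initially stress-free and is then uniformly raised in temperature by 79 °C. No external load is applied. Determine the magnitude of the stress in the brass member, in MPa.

σ ≈ 12.9 MPa (tensile)

The magnesium alloy has the larger α, so on heating it would change length more than the brass if both were free. The rigid plates force a common final length, so the magnesium alloy is put into compression and the brass into tension, with equal and opposite forces P (no external load).
Setting the final lengths equal and cancelling L: (α₁ − α₂)ΔT = P/(A₁E₁) + P/(A₂E₂).
|α₁ − α₂|·ΔT = 7.1×10⁻⁶ × 79 = 0.0005609.
1/(A₁E₁) + 1/(A₂E₂) = 1/(1425×99×10³) + 1/(925×46×10³) = 3.059×10⁻⁸ N⁻¹.
So P = 0.0005609 / 3.059×10⁻⁸ = 18.34 kN.
σ_{brass} = P/A₁ = 18340/1425 = 12.87 MPa, tensile.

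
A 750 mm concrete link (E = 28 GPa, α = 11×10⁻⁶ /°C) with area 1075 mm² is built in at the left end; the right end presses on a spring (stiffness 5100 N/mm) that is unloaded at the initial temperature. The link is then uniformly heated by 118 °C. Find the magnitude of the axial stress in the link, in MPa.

Free thermal expansion: δ_free = αΔT L = 11×10⁻⁶ × 118 × 750 = 0.9735 mm.
Let P be the compressive force at the spring. The link shortens elastically by PL/(AE) and the spring compresses by P/k; together these equal δ_free.
So P = δ_free / [L/(AE) + 1/k] = 0.9735 / [ 750/(1075×28×10³) + 1/(5100) ].
P = 0.9735 / 0.000221 = 4405 N.
σ = P/A = 4405/1075 = 4.098 MPa.

σ ≈ 4.1 MPa (compressive)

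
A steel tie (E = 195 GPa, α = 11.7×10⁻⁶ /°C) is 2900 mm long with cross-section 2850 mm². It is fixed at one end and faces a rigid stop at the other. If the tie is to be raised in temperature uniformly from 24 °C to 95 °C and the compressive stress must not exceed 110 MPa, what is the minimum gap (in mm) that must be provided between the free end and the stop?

Free expansion if unrestrained: δ_free = αΔT L = 11.7×10⁻⁶ × 71 × 2900 = 2.409 mm.
At the allowable stress the elastic shortening the wall may impose is σL/E = 110 × 2900 / (195×10³) = 1.636 mm.
So the gap has to take up the difference, g_min = δ_free − σL/E = 2.409 − 1.636 = 0.7731 mm.

g ≈ 0.773 mm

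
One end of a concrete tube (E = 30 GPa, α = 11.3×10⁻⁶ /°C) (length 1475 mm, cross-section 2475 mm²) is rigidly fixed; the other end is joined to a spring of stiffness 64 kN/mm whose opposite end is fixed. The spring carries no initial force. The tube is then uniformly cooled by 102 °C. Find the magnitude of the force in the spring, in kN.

P ≈ 47.9 kN

If the spring were absent the tube would shorten by αΔT L = 11.3×10⁻⁶ × 102 × 1475 = 1.7 mm.
Let P be the tensile force in the spring. The tube extends elastically by PL/(AE) and the spring stretches by P/k; together these equal δ_free.
P [ L/(AE) + 1/k ] = δ_free → P [ 1475/(2475×30×10³) + 1/(64×10³) ] = 1.7.
P = 1.7 / 3.549×10⁻⁵ = 47900 N.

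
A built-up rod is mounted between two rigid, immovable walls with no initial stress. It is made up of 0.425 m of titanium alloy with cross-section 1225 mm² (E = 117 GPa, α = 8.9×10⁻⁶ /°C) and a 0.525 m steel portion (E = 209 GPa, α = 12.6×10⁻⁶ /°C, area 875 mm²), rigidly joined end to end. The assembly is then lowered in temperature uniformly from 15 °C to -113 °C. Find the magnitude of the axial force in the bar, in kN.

Free thermal contraction of the whole bar: Σ αᵢΔT Lᵢ = 8.9×10⁻⁶×128×425 + 12.6×10⁻⁶×128×525 = 1.331 mm.
The walls prevent any net length change, so an axial force P (same in every segment) develops. Compatibility: P · Σ Lᵢ/(AᵢEᵢ) = δ_free.
The series flexibility is Σ Lᵢ/(AᵢEᵢ) = 425/(1225×117×10³) + 525/(875×209×10³) = 5.836×10⁻⁶ mm/N.
Hence P = δ_free / Σ(L/AE) = 1.331/5.836×10⁻⁶ = 228 kN (tensile).

P ≈ 228 kN (tensile)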